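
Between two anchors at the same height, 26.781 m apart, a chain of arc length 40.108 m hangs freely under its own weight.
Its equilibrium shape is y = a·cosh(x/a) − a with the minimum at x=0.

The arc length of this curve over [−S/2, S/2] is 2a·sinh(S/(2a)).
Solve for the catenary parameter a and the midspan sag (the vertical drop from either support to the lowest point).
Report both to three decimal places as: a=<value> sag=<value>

seed: a₀ = √(S³/(24(L−S))) = √(26.781³/(24·13.327)) = 7.749405
iter 1: u=1.727939  f(a)=+2.137e+00  f'(a)=-4.582e+00  a ← 7.749405 − (+2.137e+00/-4.582e+00) = 8.215781
iter 2: u=1.629851  f(a)=+2.081e-01  f'(a)=-3.730e+00  a ← 8.215781 − (+2.081e-01/-3.730e+00) = 8.271584
iter 3: u=1.618856  f(a)=+2.444e-03  f'(a)=-3.642e+00  a ← 8.271584 − (+2.444e-03/-3.642e+00) = 8.272255
iter 4: u=1.618724  f(a)=+3.458e-07  f'(a)=-3.641e+00  a ← 8.272255 − (+3.458e-07/-3.641e+00) = 8.272255
iter 5: u=1.618724  f(a)=+7.105e-15  f'(a)=-3.641e+00  a ← 8.272255 − (+7.105e-15/-3.641e+00) = 8.272255
converged: |Δa| < 1e-12 after 5 iterations
sag = a·(cosh(S/(2a)) − 1) = 8.272255·(cosh(1.618724) − 1) = 13.420903
T_max/T_min = cosh(S/(2a)) = 2.622399

a=8.272 sag=13.421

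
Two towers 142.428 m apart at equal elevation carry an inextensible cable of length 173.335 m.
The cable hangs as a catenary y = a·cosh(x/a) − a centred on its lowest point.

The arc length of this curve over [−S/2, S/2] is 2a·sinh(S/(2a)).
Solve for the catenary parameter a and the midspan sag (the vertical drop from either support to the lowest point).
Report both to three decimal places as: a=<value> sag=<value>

seed: a₀ = √(S³/(24(L−S))) = √(142.428³/(24·30.907)) = 62.410695
iter 1: u=1.141054  f(a)=+2.076e+00  f'(a)=-1.126e+00  a ← 62.410695 − (+2.076e+00/-1.126e+00) = 64.254763
iter 2: u=1.108307  f(a)=+9.555e-02  f'(a)=-1.024e+00  a ← 64.254763 − (+9.555e-02/-1.024e+00) = 64.348062
iter 3: u=1.106700  f(a)=+2.241e-04  f'(a)=-1.019e+00  a ← 64.348062 − (+2.241e-04/-1.019e+00) = 64.348282
iter 4: u=1.106696  f(a)=+1.239e-09  f'(a)=-1.019e+00  a ← 64.348282 − (+1.239e-09/-1.019e+00) = 64.348282
iter 5: u=1.106696  f(a)=-2.842e-14  f'(a)=-1.019e+00  a ← 64.348282 − (-2.842e-14/-1.019e+00) = 64.348282
converged: |Δa| < 1e-12 after 5 iterations
sag = a·(cosh(S/(2a)) − 1) = 64.348282·(cosh(1.106696) − 1) = 43.595949
T_max/T_min = cosh(S/(2a)) = 1.677500

a=64.348 sag=43.596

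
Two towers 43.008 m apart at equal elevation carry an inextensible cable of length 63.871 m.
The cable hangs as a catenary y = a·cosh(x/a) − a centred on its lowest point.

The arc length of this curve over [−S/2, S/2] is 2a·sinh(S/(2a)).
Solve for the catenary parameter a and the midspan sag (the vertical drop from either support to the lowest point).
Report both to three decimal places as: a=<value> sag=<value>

a=13.436 sag=21.211

seed: a₀ = √(S³/(24(L−S))) = √(43.008³/(24·20.863)) = 12.604623
iter 1: u=1.706041  f(a)=+3.255e+00  f'(a)=-4.380e+00  a ← 12.604623 − (+3.255e+00/-4.380e+00) = 13.347909
iter 2: u=1.611039  f(a)=+3.102e-01  f'(a)=-3.581e+00  a ← 13.347909 − (+3.102e-01/-3.581e+00) = 13.434512
iter 3: u=1.600654  f(a)=+3.471e-03  f'(a)=-3.502e+00  a ← 13.434512 − (+3.471e-03/-3.502e+00) = 13.435503
iter 4: u=1.600536  f(a)=+4.453e-07  f'(a)=-3.501e+00  a ← 13.435503 − (+4.453e-07/-3.501e+00) = 13.435503
iter 5: u=1.600536  f(a)=+2.132e-14  f'(a)=-3.501e+00  a ← 13.435503 − (+2.132e-14/-3.501e+00) = 13.435503
converged: |Δa| < 1e-12 after 5 iterations
sag = a·(cosh(S/(2a)) − 1) = 13.435503·(cosh(1.600536) − 1) = 21.211126
T_max/T_min = cosh(S/(2a)) = 2.578737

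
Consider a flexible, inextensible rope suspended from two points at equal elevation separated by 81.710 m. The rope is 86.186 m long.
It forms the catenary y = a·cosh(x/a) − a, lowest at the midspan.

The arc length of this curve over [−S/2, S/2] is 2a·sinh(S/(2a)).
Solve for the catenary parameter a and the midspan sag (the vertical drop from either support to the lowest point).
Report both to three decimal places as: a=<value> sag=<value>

seed: a₀ = √(S³/(24(L−S))) = √(81.710³/(24·4.476)) = 71.262681
iter 1: u=0.573301  f(a)=+7.414e-02  f'(a)=-1.298e-01  a ← 71.262681 − (+7.414e-02/-1.298e-01) = 71.833845
iter 2: u=0.568743  f(a)=+9.007e-04  f'(a)=-1.267e-01  a ← 71.833845 − (+9.007e-04/-1.267e-01) = 71.840957
iter 3: u=0.568687  f(a)=+1.366e-07  f'(a)=-1.266e-01  a ← 71.840957 − (+1.366e-07/-1.266e-01) = 71.840958
iter 4: u=0.568687  f(a)=-2.842e-14  f'(a)=-1.266e-01  a ← 71.840958 − (-2.842e-14/-1.266e-01) = 71.840958
converged: |Δa| < 1e-12 after 4 iterations
sag = a·(cosh(S/(2a)) − 1) = 71.840958·(cosh(0.568687) − 1) = 11.933321
T_max/T_min = cosh(S/(2a)) = 1.166107

a=71.841 sag=11.933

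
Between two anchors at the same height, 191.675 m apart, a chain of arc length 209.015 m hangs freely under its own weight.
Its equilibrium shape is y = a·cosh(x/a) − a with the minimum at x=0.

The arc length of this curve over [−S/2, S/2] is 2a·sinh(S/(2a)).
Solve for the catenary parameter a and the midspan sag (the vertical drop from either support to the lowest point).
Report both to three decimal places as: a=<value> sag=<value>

a=131.812 sag=36.403

seed: a₀ = √(S³/(24(L−S))) = √(191.675³/(24·17.340)) = 130.082250
iter 1: u=0.736745  f(a)=+4.767e-01  f'(a)=-2.814e-01  a ← 130.082250 − (+4.767e-01/-2.814e-01) = 131.776659
iter 2: u=0.727272  f(a)=+9.475e-03  f'(a)=-2.703e-01  a ← 131.776659 − (+9.475e-03/-2.703e-01) = 131.811715
iter 3: u=0.727079  f(a)=+3.911e-06  f'(a)=-2.700e-01  a ← 131.811715 − (+3.911e-06/-2.700e-01) = 131.811730
iter 4: u=0.727079  f(a)=+6.537e-13  f'(a)=-2.700e-01  a ← 131.811730 − (+6.537e-13/-2.700e-01) = 131.811730
converged: |Δa| < 1e-12 after 4 iterations
sag = a·(cosh(S/(2a)) − 1) = 131.811730·(cosh(0.727079) − 1) = 36.402864
T_max/T_min = cosh(S/(2a)) = 1.276173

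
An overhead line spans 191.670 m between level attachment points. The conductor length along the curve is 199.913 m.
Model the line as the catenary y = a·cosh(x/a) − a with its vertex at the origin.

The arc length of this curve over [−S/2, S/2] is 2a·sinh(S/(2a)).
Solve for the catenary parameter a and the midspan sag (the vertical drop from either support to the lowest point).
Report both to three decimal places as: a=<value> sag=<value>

a=189.866 sag=24.704

seed: a₀ = √(S³/(24(L−S))) = √(191.670³/(24·8.243)) = 188.661352
iter 1: u=0.507974  f(a)=+1.070e-01  f'(a)=-8.966e-02  a ← 188.661352 − (+1.070e-01/-8.966e-02) = 189.854817
iter 2: u=0.504780  f(a)=+1.024e-03  f'(a)=-8.795e-02  a ← 189.854817 − (+1.024e-03/-8.795e-02) = 189.866458
iter 3: u=0.504750  f(a)=+9.575e-08  f'(a)=-8.793e-02  a ← 189.866458 − (+9.575e-08/-8.793e-02) = 189.866460
iter 4: u=0.504749  f(a)=-5.684e-14  f'(a)=-8.793e-02  a ← 189.866460 − (-5.684e-14/-8.793e-02) = 189.866460
converged: |Δa| < 1e-12 after 4 iterations
sag = a·(cosh(S/(2a)) − 1) = 189.866460·(cosh(0.504749) − 1) = 24.704215
T_max/T_min = cosh(S/(2a)) = 1.130114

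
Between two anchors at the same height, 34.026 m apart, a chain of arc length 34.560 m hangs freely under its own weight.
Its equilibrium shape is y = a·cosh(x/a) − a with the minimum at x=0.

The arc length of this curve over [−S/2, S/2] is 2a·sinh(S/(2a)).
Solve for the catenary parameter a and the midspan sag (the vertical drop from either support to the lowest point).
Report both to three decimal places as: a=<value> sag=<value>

a=55.572 sag=2.625

seed: a₀ = √(S³/(24(L−S))) = √(34.026³/(24·0.534)) = 55.442154
iter 1: u=0.306860  f(a)=+2.520e-03  f'(a)=-1.945e-02  a ← 55.442154 − (+2.520e-03/-1.945e-02) = 55.571738
iter 2: u=0.306145  f(a)=+8.862e-06  f'(a)=-1.931e-02  a ← 55.571738 − (+8.862e-06/-1.931e-02) = 55.572197
iter 3: u=0.306142  f(a)=+1.105e-10  f'(a)=-1.931e-02  a ← 55.572197 − (+1.105e-10/-1.931e-02) = 55.572197
iter 4: u=0.306142  f(a)=+7.105e-15  f'(a)=-1.931e-02  a ← 55.572197 − (+7.105e-15/-1.931e-02) = 55.572197
converged: |Δa| < 1e-12 after 4 iterations
sag = a·(cosh(S/(2a)) − 1) = 55.572197·(cosh(0.306142) − 1) = 2.624603
T_max/T_min = cosh(S/(2a)) = 1.047229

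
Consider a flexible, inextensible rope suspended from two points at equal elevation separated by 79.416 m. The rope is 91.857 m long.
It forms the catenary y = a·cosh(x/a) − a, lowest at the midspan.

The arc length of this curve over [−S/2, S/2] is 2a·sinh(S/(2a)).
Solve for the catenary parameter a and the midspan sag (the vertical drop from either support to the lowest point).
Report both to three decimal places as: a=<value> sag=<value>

seed: a₀ = √(S³/(24(L−S))) = √(79.416³/(24·12.441)) = 40.957057
iter 1: u=0.969503  f(a)=+5.979e-01  f'(a)=-6.666e-01  a ← 40.957057 − (+5.979e-01/-6.666e-01) = 41.854108
iter 2: u=0.948724  f(a)=+2.021e-02  f'(a)=-6.222e-01  a ← 41.854108 − (+2.021e-02/-6.222e-01) = 41.886588
iter 3: u=0.947988  f(a)=+2.487e-05  f'(a)=-6.207e-01  a ← 41.886588 − (+2.487e-05/-6.207e-01) = 41.886628
iter 4: u=0.947988  f(a)=+3.777e-11  f'(a)=-6.207e-01  a ← 41.886628 − (+3.777e-11/-6.207e-01) = 41.886628
iter 5: u=0.947988  f(a)=+1.421e-14  f'(a)=-6.207e-01  a ← 41.886628 − (+1.421e-14/-6.207e-01) = 41.886628
converged: |Δa| < 1e-12 after 5 iterations
sag = a·(cosh(S/(2a)) − 1) = 41.886628·(cosh(0.947988) − 1) = 20.273783
T_max/T_min = cosh(S/(2a)) = 1.484016

a=41.887 sag=20.274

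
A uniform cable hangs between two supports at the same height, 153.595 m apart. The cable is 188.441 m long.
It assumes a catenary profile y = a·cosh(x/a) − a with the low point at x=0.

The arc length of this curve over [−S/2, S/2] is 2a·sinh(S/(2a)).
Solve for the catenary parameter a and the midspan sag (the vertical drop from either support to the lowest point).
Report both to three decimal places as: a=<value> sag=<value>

seed: a₀ = √(S³/(24(L−S))) = √(153.595³/(24·34.846)) = 65.823888
iter 1: u=1.166712  f(a)=+2.450e+00  f'(a)=-1.210e+00  a ← 65.823888 − (+2.450e+00/-1.210e+00) = 67.848548
iter 2: u=1.131896  f(a)=+1.176e-01  f'(a)=-1.096e+00  a ← 67.848548 − (+1.176e-01/-1.096e+00) = 67.955787
iter 3: u=1.130110  f(a)=+3.011e-04  f'(a)=-1.091e+00  a ← 67.955787 − (+3.011e-04/-1.091e+00) = 67.956063
iter 4: u=1.130105  f(a)=+1.985e-09  f'(a)=-1.091e+00  a ← 67.956063 − (+1.985e-09/-1.091e+00) = 67.956063
iter 5: u=1.130105  f(a)=+0.000e+00  f'(a)=-1.091e+00  a ← 67.956063 − (+0.000e+00/-1.091e+00) = 67.956063
converged: |Δa| < 1e-12 after 5 iterations
sag = a·(cosh(S/(2a)) − 1) = 67.956063·(cosh(1.130105) − 1) = 48.214196
T_max/T_min = cosh(S/(2a)) = 1.709491

a=67.956 sag=48.214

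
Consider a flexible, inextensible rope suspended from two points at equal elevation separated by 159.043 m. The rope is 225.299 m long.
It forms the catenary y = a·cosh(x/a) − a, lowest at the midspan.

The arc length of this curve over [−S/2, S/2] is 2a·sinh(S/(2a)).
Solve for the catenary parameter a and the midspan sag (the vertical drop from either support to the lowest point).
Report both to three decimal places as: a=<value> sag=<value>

seed: a₀ = √(S³/(24(L−S))) = √(159.043³/(24·66.256)) = 50.298335
iter 1: u=1.580997  f(a)=+8.791e+00  f'(a)=-3.355e+00  a ← 50.298335 − (+8.791e+00/-3.355e+00) = 52.918847
iter 2: u=1.502707  f(a)=+7.337e-01  f'(a)=-2.816e+00  a ← 52.918847 − (+7.337e-01/-2.816e+00) = 53.179402
iter 3: u=1.495344  f(a)=+6.140e-03  f'(a)=-2.769e+00  a ← 53.179402 − (+6.140e-03/-2.769e+00) = 53.181619
iter 4: u=1.495282  f(a)=+4.379e-07  f'(a)=-2.769e+00  a ← 53.181619 − (+4.379e-07/-2.769e+00) = 53.181619
iter 5: u=1.495282  f(a)=+2.842e-14  f'(a)=-2.769e+00  a ← 53.181619 − (+2.842e-14/-2.769e+00) = 53.181619
converged: |Δa| < 1e-12 after 5 iterations
sag = a·(cosh(S/(2a)) − 1) = 53.181619·(cosh(1.495282) − 1) = 71.390426
T_max/T_min = cosh(S/(2a)) = 2.342389

a=53.182 sag=71.390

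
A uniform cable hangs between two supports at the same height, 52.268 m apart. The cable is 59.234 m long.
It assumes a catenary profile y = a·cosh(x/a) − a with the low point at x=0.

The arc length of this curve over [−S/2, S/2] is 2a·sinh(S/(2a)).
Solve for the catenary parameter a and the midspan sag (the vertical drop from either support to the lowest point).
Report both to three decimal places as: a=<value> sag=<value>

a=29.792 sag=12.217

seed: a₀ = √(S³/(24(L−S))) = √(52.268³/(24·6.966)) = 29.225131
iter 1: u=0.894230  f(a)=+2.839e-01  f'(a)=-5.159e-01  a ← 29.225131 − (+2.839e-01/-5.159e-01) = 29.775351
iter 2: u=0.877706  f(a)=+8.215e-03  f'(a)=-4.865e-01  a ← 29.775351 − (+8.215e-03/-4.865e-01) = 29.792239
iter 3: u=0.877208  f(a)=+7.335e-06  f'(a)=-4.856e-01  a ← 29.792239 − (+7.335e-06/-4.856e-01) = 29.792254
iter 4: u=0.877208  f(a)=+5.862e-12  f'(a)=-4.856e-01  a ← 29.792254 − (+5.862e-12/-4.856e-01) = 29.792254
converged: |Δa| < 1e-12 after 4 iterations
sag = a·(cosh(S/(2a)) − 1) = 29.792254·(cosh(0.877208) − 1) = 12.216615
T_max/T_min = cosh(S/(2a)) = 1.410060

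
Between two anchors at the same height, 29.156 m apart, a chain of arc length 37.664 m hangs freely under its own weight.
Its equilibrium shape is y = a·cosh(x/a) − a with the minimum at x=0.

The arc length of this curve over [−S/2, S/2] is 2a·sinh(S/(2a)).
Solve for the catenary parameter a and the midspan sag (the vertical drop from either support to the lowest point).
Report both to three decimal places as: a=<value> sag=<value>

a=11.470 sag=10.580

seed: a₀ = √(S³/(24(L−S))) = √(29.156³/(24·8.508)) = 11.017233
iter 1: u=1.323200  f(a)=+7.766e-01  f'(a)=-1.832e+00  a ← 11.017233 − (+7.766e-01/-1.832e+00) = 11.441072
iter 2: u=1.274181  f(a)=+4.707e-02  f'(a)=-1.616e+00  a ← 11.441072 − (+4.707e-02/-1.616e+00) = 11.470189
iter 3: u=1.270947  f(a)=+1.975e-04  f'(a)=-1.603e+00  a ← 11.470189 − (+1.975e-04/-1.603e+00) = 11.470312
iter 4: u=1.270933  f(a)=+3.511e-09  f'(a)=-1.603e+00  a ← 11.470312 − (+3.511e-09/-1.603e+00) = 11.470312
iter 5: u=1.270933  f(a)=+7.105e-15  f'(a)=-1.603e+00  a ← 11.470312 − (+7.105e-15/-1.603e+00) = 11.470312
converged: |Δa| < 1e-12 after 5 iterations
sag = a·(cosh(S/(2a)) − 1) = 11.470312·(cosh(1.270933) − 1) = 10.579910
T_max/T_min = cosh(S/(2a)) = 1.922373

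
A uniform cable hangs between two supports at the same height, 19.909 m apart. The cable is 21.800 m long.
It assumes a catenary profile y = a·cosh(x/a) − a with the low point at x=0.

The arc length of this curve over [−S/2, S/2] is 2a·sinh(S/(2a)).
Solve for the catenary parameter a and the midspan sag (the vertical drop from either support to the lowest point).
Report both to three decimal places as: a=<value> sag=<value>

a=13.370 sag=3.880

seed: a₀ = √(S³/(24(L−S))) = √(19.909³/(24·1.891)) = 13.186295
iter 1: u=0.754913  f(a)=+5.462e-02  f'(a)=-3.035e-01  a ← 13.186295 − (+5.462e-02/-3.035e-01) = 13.366266
iter 2: u=0.744748  f(a)=+1.138e-03  f'(a)=-2.910e-01  a ← 13.366266 − (+1.138e-03/-2.910e-01) = 13.370179
iter 3: u=0.744530  f(a)=+5.178e-07  f'(a)=-2.907e-01  a ← 13.370179 − (+5.178e-07/-2.907e-01) = 13.370181
iter 4: u=0.744530  f(a)=+1.101e-13  f'(a)=-2.907e-01  a ← 13.370181 − (+1.101e-13/-2.907e-01) = 13.370181
converged: |Δa| < 1e-12 after 4 iterations
sag = a·(cosh(S/(2a)) − 1) = 13.370181·(cosh(0.744530) − 1) = 3.880087
T_max/T_min = cosh(S/(2a)) = 1.290205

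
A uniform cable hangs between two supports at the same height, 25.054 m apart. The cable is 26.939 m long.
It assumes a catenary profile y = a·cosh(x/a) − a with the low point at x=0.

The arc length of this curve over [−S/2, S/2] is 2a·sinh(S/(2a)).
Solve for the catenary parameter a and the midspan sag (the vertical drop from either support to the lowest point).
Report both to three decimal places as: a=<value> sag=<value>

seed: a₀ = √(S³/(24(L−S))) = √(25.054³/(24·1.885)) = 18.644653
iter 1: u=0.671882  f(a)=+4.301e-02  f'(a)=-2.115e-01  a ← 18.644653 − (+4.301e-02/-2.115e-01) = 18.848016
iter 2: u=0.664632  f(a)=+7.138e-04  f'(a)=-2.045e-01  a ← 18.848016 − (+7.138e-04/-2.045e-01) = 18.851506
iter 3: u=0.664509  f(a)=+2.040e-07  f'(a)=-2.044e-01  a ← 18.851506 − (+2.040e-07/-2.044e-01) = 18.851507
iter 4: u=0.664509  f(a)=+1.066e-14  f'(a)=-2.044e-01  a ← 18.851507 − (+1.066e-14/-2.044e-01) = 18.851507
converged: |Δa| < 1e-12 after 4 iterations
sag = a·(cosh(S/(2a)) − 1) = 18.851507·(cosh(0.664509) − 1) = 4.317583
T_max/T_min = cosh(S/(2a)) = 1.229031

a=18.852 sag=4.318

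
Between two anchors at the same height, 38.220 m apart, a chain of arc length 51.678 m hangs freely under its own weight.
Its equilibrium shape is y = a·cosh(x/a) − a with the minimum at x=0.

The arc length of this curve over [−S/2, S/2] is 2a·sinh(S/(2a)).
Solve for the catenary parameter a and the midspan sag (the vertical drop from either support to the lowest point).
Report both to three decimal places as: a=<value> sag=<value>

a=13.792 sag=15.497

seed: a₀ = √(S³/(24(L−S))) = √(38.220³/(24·13.458)) = 13.147408
iter 1: u=1.453518  f(a)=+1.495e+00  f'(a)=-2.514e+00  a ← 13.147408 − (+1.495e+00/-2.514e+00) = 13.742264
iter 2: u=1.390601  f(a)=+1.075e-01  f'(a)=-2.164e+00  a ← 13.742264 − (+1.075e-01/-2.164e+00) = 13.791922
iter 3: u=1.385594  f(a)=+6.502e-04  f'(a)=-2.138e+00  a ← 13.791922 − (+6.502e-04/-2.138e+00) = 13.792226
iter 4: u=1.385563  f(a)=+2.412e-08  f'(a)=-2.138e+00  a ← 13.792226 − (+2.412e-08/-2.138e+00) = 13.792226
iter 5: u=1.385563  f(a)=+7.105e-15  f'(a)=-2.138e+00  a ← 13.792226 − (+7.105e-15/-2.138e+00) = 13.792226
converged: |Δa| < 1e-12 after 5 iterations
sag = a·(cosh(S/(2a)) − 1) = 13.792226·(cosh(1.385563) − 1) = 15.497353
T_max/T_min = cosh(S/(2a)) = 2.123630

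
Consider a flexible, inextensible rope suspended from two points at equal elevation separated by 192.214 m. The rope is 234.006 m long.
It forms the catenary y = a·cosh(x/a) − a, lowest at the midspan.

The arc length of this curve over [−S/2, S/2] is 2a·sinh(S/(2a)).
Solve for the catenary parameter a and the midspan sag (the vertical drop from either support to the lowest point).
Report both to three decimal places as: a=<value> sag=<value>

seed: a₀ = √(S³/(24(L−S))) = √(192.214³/(24·41.792)) = 84.144421
iter 1: u=1.142167  f(a)=+2.812e+00  f'(a)=-1.129e+00  a ← 84.144421 − (+2.812e+00/-1.129e+00) = 86.635055
iter 2: u=1.109332  f(a)=+1.297e-01  f'(a)=-1.027e+00  a ← 86.635055 − (+1.297e-01/-1.027e+00) = 86.761320
iter 3: u=1.107717  f(a)=+3.054e-04  f'(a)=-1.022e+00  a ← 86.761320 − (+3.054e-04/-1.022e+00) = 86.761618
iter 4: u=1.107713  f(a)=+1.702e-09  f'(a)=-1.022e+00  a ← 86.761618 − (+1.702e-09/-1.022e+00) = 86.761618
iter 5: u=1.107713  f(a)=+0.000e+00  f'(a)=-1.022e+00  a ← 86.761618 − (+0.000e+00/-1.022e+00) = 86.761618
converged: |Δa| < 1e-12 after 5 iterations
sag = a·(cosh(S/(2a)) − 1) = 86.761618·(cosh(1.107713) − 1) = 58.899909
T_max/T_min = cosh(S/(2a)) = 1.678871

a=86.762 sag=58.900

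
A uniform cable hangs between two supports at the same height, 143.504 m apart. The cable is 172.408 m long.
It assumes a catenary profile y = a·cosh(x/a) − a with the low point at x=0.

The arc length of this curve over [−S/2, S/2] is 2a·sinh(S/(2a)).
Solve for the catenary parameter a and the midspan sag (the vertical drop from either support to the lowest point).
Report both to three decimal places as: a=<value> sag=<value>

seed: a₀ = √(S³/(24(L−S))) = √(143.504³/(24·28.904)) = 65.269670
iter 1: u=1.099316  f(a)=+1.798e+00  f'(a)=-9.974e-01  a ← 65.269670 − (+1.798e+00/-9.974e-01) = 67.071912
iter 2: u=1.069777  f(a)=+7.714e-02  f'(a)=-9.135e-01  a ← 67.071912 − (+7.714e-02/-9.135e-01) = 67.156363
iter 3: u=1.068432  f(a)=+1.562e-04  f'(a)=-9.098e-01  a ← 67.156363 − (+1.562e-04/-9.098e-01) = 67.156535
iter 4: u=1.068429  f(a)=+6.430e-10  f'(a)=-9.098e-01  a ← 67.156535 − (+6.430e-10/-9.098e-01) = 67.156535
iter 5: u=1.068429  f(a)=+2.842e-14  f'(a)=-9.098e-01  a ← 67.156535 − (+2.842e-14/-9.098e-01) = 67.156535
converged: |Δa| < 1e-12 after 5 iterations
sag = a·(cosh(S/(2a)) − 1) = 67.156535·(cosh(1.068429) − 1) = 42.118942
T_max/T_min = cosh(S/(2a)) = 1.627176

a=67.157 sag=42.119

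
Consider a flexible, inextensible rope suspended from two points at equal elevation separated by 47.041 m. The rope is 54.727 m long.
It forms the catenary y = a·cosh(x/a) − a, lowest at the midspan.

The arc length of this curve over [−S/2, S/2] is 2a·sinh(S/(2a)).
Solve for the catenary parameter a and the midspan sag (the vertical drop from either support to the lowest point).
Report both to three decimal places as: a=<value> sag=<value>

a=24.317 sag=12.290

seed: a₀ = √(S³/(24(L−S))) = √(47.041³/(24·7.686)) = 23.755217
iter 1: u=0.990119  f(a)=+3.857e-01  f'(a)=-7.128e-01  a ← 23.755217 − (+3.857e-01/-7.128e-01) = 24.296264
iter 2: u=0.968071  f(a)=+1.357e-02  f'(a)=-6.634e-01  a ← 24.296264 − (+1.357e-02/-6.634e-01) = 24.316717
iter 3: u=0.967256  f(a)=+1.815e-05  f'(a)=-6.617e-01  a ← 24.316717 − (+1.815e-05/-6.617e-01) = 24.316744
iter 4: u=0.967255  f(a)=+3.258e-11  f'(a)=-6.617e-01  a ← 24.316744 − (+3.258e-11/-6.617e-01) = 24.316744
iter 5: u=0.967255  f(a)=+1.421e-14  f'(a)=-6.617e-01  a ← 24.316744 − (+1.421e-14/-6.617e-01) = 24.316744
converged: |Δa| < 1e-12 after 5 iterations
sag = a·(cosh(S/(2a)) − 1) = 24.316744·(cosh(0.967255) − 1) = 12.290157
T_max/T_min = cosh(S/(2a)) = 1.505419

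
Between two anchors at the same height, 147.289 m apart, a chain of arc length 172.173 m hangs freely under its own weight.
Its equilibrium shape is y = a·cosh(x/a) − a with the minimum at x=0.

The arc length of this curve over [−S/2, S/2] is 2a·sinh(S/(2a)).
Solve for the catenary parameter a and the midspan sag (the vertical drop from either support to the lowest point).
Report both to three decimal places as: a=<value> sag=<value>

seed: a₀ = √(S³/(24(L−S))) = √(147.289³/(24·24.884)) = 73.145860
iter 1: u=1.006817  f(a)=+1.292e+00  f'(a)=-7.519e-01  a ← 73.145860 − (+1.292e+00/-7.519e-01) = 74.864279
iter 2: u=0.983707  f(a)=+4.694e-02  f'(a)=-6.982e-01  a ← 74.864279 − (+4.694e-02/-6.982e-01) = 74.931504
iter 3: u=0.982824  f(a)=+6.710e-05  f'(a)=-6.962e-01  a ← 74.931504 − (+6.710e-05/-6.962e-01) = 74.931601
iter 4: u=0.982823  f(a)=+1.376e-10  f'(a)=-6.962e-01  a ← 74.931601 − (+1.376e-10/-6.962e-01) = 74.931601
iter 5: u=0.982823  f(a)=+5.684e-14  f'(a)=-6.962e-01  a ← 74.931601 − (+5.684e-14/-6.962e-01) = 74.931601
converged: |Δa| < 1e-12 after 5 iterations
sag = a·(cosh(S/(2a)) − 1) = 74.931601·(cosh(0.982823) − 1) = 39.198283
T_max/T_min = cosh(S/(2a)) = 1.523121

a=74.932 sag=39.198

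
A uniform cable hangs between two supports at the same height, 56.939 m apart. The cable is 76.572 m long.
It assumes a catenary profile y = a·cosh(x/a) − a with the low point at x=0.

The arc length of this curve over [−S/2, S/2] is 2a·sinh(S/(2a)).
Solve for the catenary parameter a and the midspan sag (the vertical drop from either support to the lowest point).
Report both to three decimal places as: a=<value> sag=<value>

a=20.745 sag=22.800

seed: a₀ = √(S³/(24(L−S))) = √(56.939³/(24·19.633)) = 19.793190
iter 1: u=1.438348  f(a)=+2.134e+00  f'(a)=-2.426e+00  a ← 19.793190 − (+2.134e+00/-2.426e+00) = 20.672857
iter 2: u=1.377144  f(a)=+1.505e-01  f'(a)=-2.095e+00  a ← 20.672857 − (+1.505e-01/-2.095e+00) = 20.744707
iter 3: u=1.372374  f(a)=+8.742e-04  f'(a)=-2.070e+00  a ← 20.744707 − (+8.742e-04/-2.070e+00) = 20.745130
iter 4: u=1.372346  f(a)=+2.988e-08  f'(a)=-2.070e+00  a ← 20.745130 − (+2.988e-08/-2.070e+00) = 20.745130
iter 5: u=1.372346  f(a)=-2.842e-14  f'(a)=-2.070e+00  a ← 20.745130 − (-2.842e-14/-2.070e+00) = 20.745130
converged: |Δa| < 1e-12 after 5 iterations
sag = a·(cosh(S/(2a)) − 1) = 20.745130·(cosh(1.372346) − 1) = 22.799999
T_max/T_min = cosh(S/(2a)) = 2.099053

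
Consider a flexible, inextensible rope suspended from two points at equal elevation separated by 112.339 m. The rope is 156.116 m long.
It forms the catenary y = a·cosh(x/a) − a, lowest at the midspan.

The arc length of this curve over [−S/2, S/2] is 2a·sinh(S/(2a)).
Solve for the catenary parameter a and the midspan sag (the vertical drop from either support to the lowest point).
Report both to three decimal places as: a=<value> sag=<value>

seed: a₀ = √(S³/(24(L−S))) = √(112.339³/(24·43.777)) = 36.733915
iter 1: u=1.529091  f(a)=+5.412e+00  f'(a)=-2.989e+00  a ← 36.733915 − (+5.412e+00/-2.989e+00) = 38.544390
iter 2: u=1.457268  f(a)=+4.258e-01  f'(a)=-2.536e+00  a ← 38.544390 − (+4.258e-01/-2.536e+00) = 38.712322
iter 3: u=1.450946  f(a)=+3.134e-03  f'(a)=-2.499e+00  a ← 38.712322 − (+3.134e-03/-2.499e+00) = 38.713577
iter 4: u=1.450899  f(a)=+1.725e-07  f'(a)=-2.498e+00  a ← 38.713577 − (+1.725e-07/-2.498e+00) = 38.713577
iter 5: u=1.450899  f(a)=+0.000e+00  f'(a)=-2.498e+00  a ← 38.713577 − (+0.000e+00/-2.498e+00) = 38.713577
converged: |Δa| < 1e-12 after 5 iterations
sag = a·(cosh(S/(2a)) − 1) = 38.713577·(cosh(1.450899) − 1) = 48.417315
T_max/T_min = cosh(S/(2a)) = 2.250655

a=38.714 sag=48.417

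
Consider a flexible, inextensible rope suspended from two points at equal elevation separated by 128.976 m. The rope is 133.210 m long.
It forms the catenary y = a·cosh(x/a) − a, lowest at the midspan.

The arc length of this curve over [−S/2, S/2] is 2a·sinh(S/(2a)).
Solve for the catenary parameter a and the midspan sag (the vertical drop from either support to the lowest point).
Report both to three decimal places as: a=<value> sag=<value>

seed: a₀ = √(S³/(24(L−S))) = √(128.976³/(24·4.234)) = 145.305585
iter 1: u=0.443810  f(a)=+4.189e-02  f'(a)=-5.943e-02  a ← 145.305585 − (+4.189e-02/-5.943e-02) = 146.010478
iter 2: u=0.441667  f(a)=+3.068e-04  f'(a)=-5.857e-02  a ← 146.010478 − (+3.068e-04/-5.857e-02) = 146.015716
iter 3: u=0.441651  f(a)=+1.673e-08  f'(a)=-5.856e-02  a ← 146.015716 − (+1.673e-08/-5.856e-02) = 146.015717
iter 4: u=0.441651  f(a)=-2.842e-14  f'(a)=-5.856e-02  a ← 146.015717 − (-2.842e-14/-5.856e-02) = 146.015717
converged: |Δa| < 1e-12 after 4 iterations
sag = a·(cosh(S/(2a)) − 1) = 146.015717·(cosh(0.441651) − 1) = 14.473584
T_max/T_min = cosh(S/(2a)) = 1.099123

a=146.016 sag=14.474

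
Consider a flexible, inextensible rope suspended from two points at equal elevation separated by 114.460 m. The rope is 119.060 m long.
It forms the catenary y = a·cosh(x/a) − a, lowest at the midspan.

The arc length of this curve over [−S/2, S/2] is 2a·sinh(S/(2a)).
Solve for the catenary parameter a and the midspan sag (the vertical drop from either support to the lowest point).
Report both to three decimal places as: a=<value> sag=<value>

seed: a₀ = √(S³/(24(L−S))) = √(114.460³/(24·4.600)) = 116.545652
iter 1: u=0.491052  f(a)=+5.578e-02  f'(a)=-8.086e-02  a ← 116.545652 − (+5.578e-02/-8.086e-02) = 117.235494
iter 2: u=0.488163  f(a)=+4.991e-04  f'(a)=-7.942e-02  a ← 117.235494 − (+4.991e-04/-7.942e-02) = 117.241779
iter 3: u=0.488137  f(a)=+4.077e-08  f'(a)=-7.940e-02  a ← 117.241779 − (+4.077e-08/-7.940e-02) = 117.241779
iter 4: u=0.488137  f(a)=+1.421e-14  f'(a)=-7.940e-02  a ← 117.241779 − (+1.421e-14/-7.940e-02) = 117.241779
converged: |Δa| < 1e-12 after 4 iterations
sag = a·(cosh(S/(2a)) − 1) = 117.241779·(cosh(0.488137) − 1) = 14.247596
T_max/T_min = cosh(S/(2a)) = 1.121523

a=117.242 sag=14.248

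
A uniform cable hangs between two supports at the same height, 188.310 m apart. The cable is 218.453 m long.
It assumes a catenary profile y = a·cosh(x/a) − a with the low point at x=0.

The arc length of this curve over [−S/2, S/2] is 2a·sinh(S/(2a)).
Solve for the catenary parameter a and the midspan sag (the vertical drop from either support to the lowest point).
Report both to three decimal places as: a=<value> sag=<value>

seed: a₀ = √(S³/(24(L−S))) = √(188.310³/(24·30.143)) = 96.075182
iter 1: u=0.980014  f(a)=+1.481e+00  f'(a)=-6.899e-01  a ← 96.075182 − (+1.481e+00/-6.899e-01) = 98.222079
iter 2: u=0.958593  f(a)=+5.110e-02  f'(a)=-6.430e-01  a ← 98.222079 − (+5.110e-02/-6.430e-01) = 98.301549
iter 3: u=0.957818  f(a)=+6.564e-05  f'(a)=-6.413e-01  a ← 98.301549 − (+6.564e-05/-6.413e-01) = 98.301651
iter 4: u=0.957817  f(a)=+1.087e-10  f'(a)=-6.413e-01  a ← 98.301651 − (+1.087e-10/-6.413e-01) = 98.301651
iter 5: u=0.957817  f(a)=-2.842e-14  f'(a)=-6.413e-01  a ← 98.301651 − (-2.842e-14/-6.413e-01) = 98.301651
converged: |Δa| < 1e-12 after 5 iterations
sag = a·(cosh(S/(2a)) − 1) = 98.301651·(cosh(0.957817) − 1) = 48.646105
T_max/T_min = cosh(S/(2a)) = 1.494866

a=98.302 sag=48.646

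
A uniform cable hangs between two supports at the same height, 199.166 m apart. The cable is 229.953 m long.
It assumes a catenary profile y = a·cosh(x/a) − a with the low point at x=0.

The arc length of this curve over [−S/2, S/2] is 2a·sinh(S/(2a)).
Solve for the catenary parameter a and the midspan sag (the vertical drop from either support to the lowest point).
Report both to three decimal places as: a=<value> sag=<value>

a=105.720 sag=50.473

seed: a₀ = √(S³/(24(L−S))) = √(199.166³/(24·30.787)) = 103.403085
iter 1: u=0.963056  f(a)=+1.460e+00  f'(a)=-6.526e-01  a ← 103.403085 − (+1.460e+00/-6.526e-01) = 105.639871
iter 2: u=0.942665  f(a)=+4.871e-02  f'(a)=-6.097e-01  a ← 105.639871 − (+4.871e-02/-6.097e-01) = 105.719761
iter 3: u=0.941953  f(a)=+5.838e-05  f'(a)=-6.082e-01  a ← 105.719761 − (+5.838e-05/-6.082e-01) = 105.719857
iter 4: u=0.941952  f(a)=+8.404e-11  f'(a)=-6.082e-01  a ← 105.719857 − (+8.404e-11/-6.082e-01) = 105.719857
iter 5: u=0.941952  f(a)=+0.000e+00  f'(a)=-6.082e-01  a ← 105.719857 − (+0.000e+00/-6.082e-01) = 105.719857
converged: |Δa| < 1e-12 after 5 iterations
sag = a·(cosh(S/(2a)) − 1) = 105.719857·(cosh(0.941952) − 1) = 50.473241
T_max/T_min = cosh(S/(2a)) = 1.477424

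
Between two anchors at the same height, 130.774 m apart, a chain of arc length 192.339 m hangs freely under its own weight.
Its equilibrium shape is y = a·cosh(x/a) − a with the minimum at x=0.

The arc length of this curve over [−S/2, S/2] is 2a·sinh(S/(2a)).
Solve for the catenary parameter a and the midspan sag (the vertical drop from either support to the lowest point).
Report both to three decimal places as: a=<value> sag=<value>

seed: a₀ = √(S³/(24(L−S))) = √(130.774³/(24·61.565)) = 38.905370
iter 1: u=1.680668  f(a)=+9.303e+00  f'(a)=-4.154e+00  a ← 38.905370 − (+9.303e+00/-4.154e+00) = 41.145031
iter 2: u=1.589183  f(a)=+8.638e-01  f'(a)=-3.415e+00  a ← 41.145031 − (+8.638e-01/-3.415e+00) = 41.397961
iter 3: u=1.579474  f(a)=+9.131e-03  f'(a)=-3.343e+00  a ← 41.397961 − (+9.131e-03/-3.343e+00) = 41.400692
iter 4: u=1.579370  f(a)=+1.044e-06  f'(a)=-3.343e+00  a ← 41.400692 − (+1.044e-06/-3.343e+00) = 41.400692
iter 5: u=1.579370  f(a)=+0.000e+00  f'(a)=-3.343e+00  a ← 41.400692 − (+0.000e+00/-3.343e+00) = 41.400692
converged: |Δa| < 1e-12 after 5 iterations
sag = a·(cosh(S/(2a)) − 1) = 41.400692·(cosh(1.579370) − 1) = 63.301696
T_max/T_min = cosh(S/(2a)) = 2.529001

a=41.401 sag=63.302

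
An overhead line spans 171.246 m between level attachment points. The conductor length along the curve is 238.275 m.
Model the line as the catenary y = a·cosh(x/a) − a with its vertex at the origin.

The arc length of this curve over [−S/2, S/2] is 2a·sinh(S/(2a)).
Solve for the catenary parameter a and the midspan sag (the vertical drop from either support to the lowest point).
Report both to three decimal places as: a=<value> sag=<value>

seed: a₀ = √(S³/(24(L−S))) = √(171.246³/(24·67.029)) = 55.871929
iter 1: u=1.532487  f(a)=+8.326e+00  f'(a)=-3.012e+00  a ← 55.871929 − (+8.326e+00/-3.012e+00) = 58.635879
iter 2: u=1.460249  f(a)=+6.577e-01  f'(a)=-2.554e+00  a ← 58.635879 − (+6.577e-01/-2.554e+00) = 58.893438
iter 3: u=1.453863  f(a)=+4.882e-03  f'(a)=-2.516e+00  a ← 58.893438 − (+4.882e-03/-2.516e+00) = 58.895379
iter 4: u=1.453815  f(a)=+2.734e-07  f'(a)=-2.515e+00  a ← 58.895379 − (+2.734e-07/-2.515e+00) = 58.895379
iter 5: u=1.453815  f(a)=+0.000e+00  f'(a)=-2.515e+00  a ← 58.895379 − (+0.000e+00/-2.515e+00) = 58.895379
converged: |Δa| < 1e-12 after 5 iterations
sag = a·(cosh(S/(2a)) − 1) = 58.895379·(cosh(1.453815) − 1) = 74.004619
T_max/T_min = cosh(S/(2a)) = 2.256544

a=58.895 sag=74.005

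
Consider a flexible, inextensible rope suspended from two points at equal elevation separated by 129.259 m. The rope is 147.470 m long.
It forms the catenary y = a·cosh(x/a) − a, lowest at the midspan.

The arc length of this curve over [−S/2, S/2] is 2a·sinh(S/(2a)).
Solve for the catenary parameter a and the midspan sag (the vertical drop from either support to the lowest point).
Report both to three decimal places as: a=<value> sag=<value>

a=71.734 sag=31.138

seed: a₀ = √(S³/(24(L−S))) = √(129.259³/(24·18.211)) = 70.294067
iter 1: u=0.919416  f(a)=+7.854e-01  f'(a)=-5.633e-01  a ← 70.294067 − (+7.854e-01/-5.633e-01) = 71.688376
iter 2: u=0.901534  f(a)=+2.398e-02  f'(a)=-5.294e-01  a ← 71.688376 − (+2.398e-02/-5.294e-01) = 71.733669
iter 3: u=0.900965  f(a)=+2.390e-05  f'(a)=-5.283e-01  a ← 71.733669 − (+2.390e-05/-5.283e-01) = 71.733714
iter 4: u=0.900964  f(a)=+2.382e-11  f'(a)=-5.283e-01  a ← 71.733714 − (+2.382e-11/-5.283e-01) = 71.733714
converged: |Δa| < 1e-12 after 4 iterations
sag = a·(cosh(S/(2a)) − 1) = 71.733714·(cosh(0.900964) − 1) = 31.137934
T_max/T_min = cosh(S/(2a)) = 1.434077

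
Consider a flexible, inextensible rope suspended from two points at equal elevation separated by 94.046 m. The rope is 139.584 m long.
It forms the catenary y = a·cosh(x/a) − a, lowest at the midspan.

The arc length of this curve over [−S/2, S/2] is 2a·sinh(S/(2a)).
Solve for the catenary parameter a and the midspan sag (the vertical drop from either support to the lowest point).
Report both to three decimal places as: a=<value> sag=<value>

seed: a₀ = √(S³/(24(L−S))) = √(94.046³/(24·45.538)) = 27.587853
iter 1: u=1.704482  f(a)=+7.092e+00  f'(a)=-4.365e+00  a ← 27.587853 − (+7.092e+00/-4.365e+00) = 29.212308
iter 2: u=1.609698  f(a)=+6.746e-01  f'(a)=-3.571e+00  a ← 29.212308 − (+6.746e-01/-3.571e+00) = 29.401221
iter 3: u=1.599355  f(a)=+7.522e-03  f'(a)=-3.492e+00  a ← 29.401221 − (+7.522e-03/-3.492e+00) = 29.403375
iter 4: u=1.599238  f(a)=+9.584e-07  f'(a)=-3.491e+00  a ← 29.403375 − (+9.584e-07/-3.491e+00) = 29.403375
iter 5: u=1.599238  f(a)=+2.842e-14  f'(a)=-3.491e+00  a ← 29.403375 − (+2.842e-14/-3.491e+00) = 29.403375
converged: |Δa| < 1e-12 after 5 iterations
sag = a·(cosh(S/(2a)) − 1) = 29.403375·(cosh(1.599238) − 1) = 46.329588
T_max/T_min = cosh(S/(2a)) = 2.575655

a=29.403 sag=46.330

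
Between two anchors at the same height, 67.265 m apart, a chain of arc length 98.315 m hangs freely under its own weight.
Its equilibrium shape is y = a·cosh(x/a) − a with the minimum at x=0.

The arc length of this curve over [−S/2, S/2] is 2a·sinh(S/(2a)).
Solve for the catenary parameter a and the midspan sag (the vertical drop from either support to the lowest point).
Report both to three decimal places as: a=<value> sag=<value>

a=21.482 sag=32.164

seed: a₀ = √(S³/(24(L−S))) = √(67.265³/(24·31.050)) = 20.209115
iter 1: u=1.664224  f(a)=+4.595e+00  f'(a)=-4.013e+00  a ← 20.209115 − (+4.595e+00/-4.013e+00) = 21.354163
iter 2: u=1.574986  f(a)=+4.194e-01  f'(a)=-3.311e+00  a ← 21.354163 − (+4.194e-01/-3.311e+00) = 21.480854
iter 3: u=1.565697  f(a)=+4.271e-03  f'(a)=-3.244e+00  a ← 21.480854 − (+4.271e-03/-3.244e+00) = 21.482171
iter 4: u=1.565601  f(a)=+4.527e-07  f'(a)=-3.243e+00  a ← 21.482171 − (+4.527e-07/-3.243e+00) = 21.482171
iter 5: u=1.565601  f(a)=+0.000e+00  f'(a)=-3.243e+00  a ← 21.482171 − (+0.000e+00/-3.243e+00) = 21.482171
converged: |Δa| < 1e-12 after 5 iterations
sag = a·(cosh(S/(2a)) − 1) = 21.482171·(cosh(1.565601) − 1) = 32.164297
T_max/T_min = cosh(S/(2a)) = 2.497255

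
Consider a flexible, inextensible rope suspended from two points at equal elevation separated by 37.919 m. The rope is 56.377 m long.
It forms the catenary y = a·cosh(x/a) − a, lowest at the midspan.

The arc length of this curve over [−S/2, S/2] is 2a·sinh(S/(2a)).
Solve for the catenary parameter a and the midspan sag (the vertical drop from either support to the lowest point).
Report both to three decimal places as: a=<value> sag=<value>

a=11.828 sag=18.742

seed: a₀ = √(S³/(24(L−S))) = √(37.919³/(24·18.458)) = 11.093980
iter 1: u=1.708990  f(a)=+2.891e+00  f'(a)=-4.406e+00  a ← 11.093980 − (+2.891e+00/-4.406e+00) = 11.749994
iter 2: u=1.613575  f(a)=+2.762e-01  f'(a)=-3.601e+00  a ← 11.749994 − (+2.762e-01/-3.601e+00) = 11.826705
iter 3: u=1.603109  f(a)=+3.111e-03  f'(a)=-3.520e+00  a ← 11.826705 − (+3.111e-03/-3.520e+00) = 11.827589
iter 4: u=1.602989  f(a)=+4.045e-07  f'(a)=-3.520e+00  a ← 11.827589 − (+4.045e-07/-3.520e+00) = 11.827589
iter 5: u=1.602989  f(a)=+7.105e-15  f'(a)=-3.520e+00  a ← 11.827589 − (+7.105e-15/-3.520e+00) = 11.827589
converged: |Δa| < 1e-12 after 5 iterations
sag = a·(cosh(S/(2a)) − 1) = 11.827589·(cosh(1.602989) − 1) = 18.741732
T_max/T_min = cosh(S/(2a)) = 2.584578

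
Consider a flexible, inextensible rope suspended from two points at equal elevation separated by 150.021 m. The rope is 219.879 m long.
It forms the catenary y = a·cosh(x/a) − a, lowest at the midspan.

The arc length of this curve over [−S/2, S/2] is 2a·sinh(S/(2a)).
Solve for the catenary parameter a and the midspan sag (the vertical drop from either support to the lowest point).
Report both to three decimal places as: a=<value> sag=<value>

seed: a₀ = √(S³/(24(L−S))) = √(150.021³/(24·69.858)) = 44.876026
iter 1: u=1.671505  f(a)=+1.043e+01  f'(a)=-4.075e+00  a ← 44.876026 − (+1.043e+01/-4.075e+00) = 47.436712
iter 2: u=1.581275  f(a)=+9.597e-01  f'(a)=-3.357e+00  a ← 47.436712 − (+9.597e-01/-3.357e+00) = 47.722620
iter 3: u=1.571802  f(a)=+9.935e-03  f'(a)=-3.287e+00  a ← 47.722620 − (+9.935e-03/-3.287e+00) = 47.725643
iter 4: u=1.571702  f(a)=+1.089e-06  f'(a)=-3.287e+00  a ← 47.725643 − (+1.089e-06/-3.287e+00) = 47.725643
iter 5: u=1.571702  f(a)=+2.842e-14  f'(a)=-3.287e+00  a ← 47.725643 − (+2.842e-14/-3.287e+00) = 47.725643
converged: |Δa| < 1e-12 after 5 iterations
sag = a·(cosh(S/(2a)) − 1) = 47.725643·(cosh(1.571702) − 1) = 72.126060
T_max/T_min = cosh(S/(2a)) = 2.511264

a=47.726 sag=72.126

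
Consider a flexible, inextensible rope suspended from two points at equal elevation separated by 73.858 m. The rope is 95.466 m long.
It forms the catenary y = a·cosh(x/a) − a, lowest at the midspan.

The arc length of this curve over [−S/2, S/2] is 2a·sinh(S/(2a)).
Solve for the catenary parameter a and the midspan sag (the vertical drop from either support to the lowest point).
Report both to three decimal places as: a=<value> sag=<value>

a=29.022 sag=26.841

seed: a₀ = √(S³/(24(L−S))) = √(73.858³/(24·21.608)) = 27.872980
iter 1: u=1.324903  f(a)=+1.978e+00  f'(a)=-1.840e+00  a ← 27.872980 − (+1.978e+00/-1.840e+00) = 28.947684
iter 2: u=1.275715  f(a)=+1.201e-01  f'(a)=-1.623e+00  a ← 28.947684 − (+1.201e-01/-1.623e+00) = 29.021712
iter 3: u=1.272461  f(a)=+5.067e-04  f'(a)=-1.609e+00  a ← 29.021712 − (+5.067e-04/-1.609e+00) = 29.022027
iter 4: u=1.272447  f(a)=+9.099e-09  f'(a)=-1.609e+00  a ← 29.022027 − (+9.099e-09/-1.609e+00) = 29.022027
iter 5: u=1.272447  f(a)=+1.421e-14  f'(a)=-1.609e+00  a ← 29.022027 − (+1.421e-14/-1.609e+00) = 29.022027
converged: |Δa| < 1e-12 after 5 iterations
sag = a·(cosh(S/(2a)) − 1) = 29.022027·(cosh(1.272447) − 1) = 26.841354
T_max/T_min = cosh(S/(2a)) = 1.924861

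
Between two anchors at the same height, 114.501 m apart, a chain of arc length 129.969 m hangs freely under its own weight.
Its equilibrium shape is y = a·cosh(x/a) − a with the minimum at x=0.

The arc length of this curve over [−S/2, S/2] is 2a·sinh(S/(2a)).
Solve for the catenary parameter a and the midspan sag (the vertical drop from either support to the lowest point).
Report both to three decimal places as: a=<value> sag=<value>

a=64.841 sag=26.960

seed: a₀ = √(S³/(24(L−S))) = √(114.501³/(24·15.468)) = 63.590350
iter 1: u=0.900302  f(a)=+6.391e-01  f'(a)=-5.271e-01  a ← 63.590350 − (+6.391e-01/-5.271e-01) = 64.802898
iter 2: u=0.883456  f(a)=+1.874e-02  f'(a)=-4.966e-01  a ← 64.802898 − (+1.874e-02/-4.966e-01) = 64.840631
iter 3: u=0.882942  f(a)=+1.719e-05  f'(a)=-4.957e-01  a ← 64.840631 − (+1.719e-05/-4.957e-01) = 64.840666
iter 4: u=0.882941  f(a)=+1.450e-11  f'(a)=-4.957e-01  a ← 64.840666 − (+1.450e-11/-4.957e-01) = 64.840666
converged: |Δa| < 1e-12 after 4 iterations
sag = a·(cosh(S/(2a)) − 1) = 64.840666·(cosh(0.882941) − 1) = 26.959646
T_max/T_min = cosh(S/(2a)) = 1.415783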